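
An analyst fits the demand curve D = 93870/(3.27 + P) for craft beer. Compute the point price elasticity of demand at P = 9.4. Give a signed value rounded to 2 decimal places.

dD/dP = −93870/(3.27 + P)² = -584.755. At P = 9.4, D = 7408.84.
Ed = (dD/dP)·(P/D) = (-584.755) × (9.4/7408.84) = -0.7419…

-0.74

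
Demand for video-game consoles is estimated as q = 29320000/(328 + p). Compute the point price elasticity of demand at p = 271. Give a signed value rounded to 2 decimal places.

dq/dp = −29320000/(328 + p)² = -81.7166. At p = 271, q = 48948.2.
Ed = (dq/dp)·(p/q) = (-81.7166) × (271/48948.2) = -0.4524…

-0.45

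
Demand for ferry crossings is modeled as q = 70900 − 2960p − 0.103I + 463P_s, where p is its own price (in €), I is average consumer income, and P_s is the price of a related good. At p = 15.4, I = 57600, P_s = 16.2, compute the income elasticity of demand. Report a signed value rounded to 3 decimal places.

-0.221

At the given values, q = 70900 − 2960(15.4) − 0.103(57600) + 463(16.2) = 26883.8.
∂q/∂I = -0.103.
E = (-0.103) × (57600/26883.8) = -0.22068…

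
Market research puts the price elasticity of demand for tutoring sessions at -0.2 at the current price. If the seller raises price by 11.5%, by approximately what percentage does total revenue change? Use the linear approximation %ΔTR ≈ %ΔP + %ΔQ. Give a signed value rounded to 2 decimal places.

%ΔQ ≈ Ed × %ΔP = (-0.2) × (+11.5%) = -2.3000%
%ΔTR ≈ %ΔP + %ΔQ = (+11.5%) + (-2.3000%) = +9.2000%

+9.20%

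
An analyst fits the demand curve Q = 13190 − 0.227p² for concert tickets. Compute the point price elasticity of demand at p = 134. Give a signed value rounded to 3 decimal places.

dQ/dp = −2·0.227·p = -60.836. At p = 134, Q = 9113.988.
Ed = (dQ/dp)·(p/Q) = (-60.836) × (134/9113.988) = -0.89445…

-0.894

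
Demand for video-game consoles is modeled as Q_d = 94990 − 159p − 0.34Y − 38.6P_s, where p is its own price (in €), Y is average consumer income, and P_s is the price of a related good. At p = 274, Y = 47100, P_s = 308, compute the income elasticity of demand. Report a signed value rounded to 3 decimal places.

At the given values, Q_d = 94990 − 159(274) − 0.34(47100) − 38.6(308) = 23521.2.
∂Q_d/∂Y = -0.34.
E = (-0.34) × (47100/23521.2) = -0.68083…

-0.681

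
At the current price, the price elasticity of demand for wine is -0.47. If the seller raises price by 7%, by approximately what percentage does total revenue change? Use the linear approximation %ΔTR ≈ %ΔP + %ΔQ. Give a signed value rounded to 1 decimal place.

%ΔQ ≈ Ed × %ΔP = (-0.47) × (+7%) = -3.2900%
%ΔTR ≈ %ΔP + %ΔQ = (+7%) + (-3.2900%) = +3.7100%

+3.7%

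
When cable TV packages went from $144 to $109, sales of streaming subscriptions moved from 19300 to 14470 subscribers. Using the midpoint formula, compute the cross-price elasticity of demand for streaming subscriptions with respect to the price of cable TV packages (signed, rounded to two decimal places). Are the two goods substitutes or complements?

%ΔQ_{streaming subscriptions} = (14470 − 19300)/avg = -4830/16885 = -0.286052…
%ΔP_{cable TV packages} = (109 − 144)/avg = -35/126.5 = -0.276679…
E_cross = (-4830/16885) / (-35/126.5) = 1.0338…
E_cross > 0 ⇒ the goods are substitutes.

1.03; substitutes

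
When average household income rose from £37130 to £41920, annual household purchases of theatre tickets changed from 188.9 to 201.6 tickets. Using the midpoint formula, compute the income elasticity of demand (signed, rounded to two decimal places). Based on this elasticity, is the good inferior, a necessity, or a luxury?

0.54; necessity

%ΔQ = (201.6 − 188.9)/[( 188.9 + 201.6)/2] = 12.7/195.25 = 0.065044…
%ΔIncome = (41920 − 37130)/[( 37130 + 41920)/2] = 4790/39525 = 0.121189…
E_income = (12.7/195.25) / (4790/39525) = 0.5367…
0 < E_income < 1 ⇒ normal good, necessity.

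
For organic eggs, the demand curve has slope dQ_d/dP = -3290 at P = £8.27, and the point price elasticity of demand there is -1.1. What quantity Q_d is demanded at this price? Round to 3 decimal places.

24734.818

Ed = (dQ_d/dP)·(P/Q_d) ⇒ Q_d = (dQ_d/dP)·P/Ed = (-3290)·8.27/(-1.1) = 24734.81818…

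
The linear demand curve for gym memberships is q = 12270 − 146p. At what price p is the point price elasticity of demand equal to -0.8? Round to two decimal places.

Ed = −146p/(12270 − 146p). Set this equal to -0.8:
146p = 0.8·(12270 − 146p) ⇒ 146p(1 + 0.8) = 0.8·12270
p = 0.8·12270 / (146·1.8) = 37.3515…

37.35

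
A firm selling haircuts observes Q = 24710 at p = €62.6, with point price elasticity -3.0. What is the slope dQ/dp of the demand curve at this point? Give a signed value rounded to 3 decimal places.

Ed = (dQ/dp)·(p/Q) ⇒ dQ/dp = Ed·Q/p = (-3.0)·24710/62.6 = -1184.18530…

-1184.185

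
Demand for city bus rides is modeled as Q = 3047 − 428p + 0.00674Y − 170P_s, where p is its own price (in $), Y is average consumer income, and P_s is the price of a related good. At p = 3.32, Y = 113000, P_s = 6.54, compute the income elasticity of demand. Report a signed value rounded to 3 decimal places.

0.597

At the given values, Q = 3047 − 428(3.32) + 0.00674(113000) − 170(6.54) = 1275.86.
∂Q/∂Y = 0.00674.
E = (0.00674) × (113000/1275.86) = 0.59694…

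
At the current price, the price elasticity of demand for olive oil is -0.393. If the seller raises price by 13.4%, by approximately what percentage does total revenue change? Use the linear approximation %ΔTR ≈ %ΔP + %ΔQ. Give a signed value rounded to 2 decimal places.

%ΔQ ≈ Ed × %ΔP = (-0.393) × (+13.4%) = -5.2662%
%ΔTR ≈ %ΔP + %ΔQ = (+13.4%) + (-5.2662%) = +8.1338%

+8.13%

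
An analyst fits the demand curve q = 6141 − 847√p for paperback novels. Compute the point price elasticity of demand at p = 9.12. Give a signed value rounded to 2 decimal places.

-0.36

dq/dp = −847/(2√p) = -140.235. At p = 9.12, q = 3583.12.
Ed = (dq/dp)·(p/q) = (-140.235) × (9.12/3583.12) = -0.3569…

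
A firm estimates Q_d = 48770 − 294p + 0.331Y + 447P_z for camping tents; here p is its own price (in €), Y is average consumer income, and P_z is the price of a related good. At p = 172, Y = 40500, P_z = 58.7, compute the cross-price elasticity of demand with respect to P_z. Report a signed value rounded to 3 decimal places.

0.693

At the given values, Q_d = 48770 − 294(172) + 0.331(40500) + 447(58.7) = 37846.4.
∂Q_d/∂P_z = 447.
E = (447) × (58.7/37846.4) = 0.69329…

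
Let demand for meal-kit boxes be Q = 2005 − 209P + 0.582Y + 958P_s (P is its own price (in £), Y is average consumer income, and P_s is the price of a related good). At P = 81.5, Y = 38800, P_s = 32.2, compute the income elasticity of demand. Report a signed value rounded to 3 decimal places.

0.588

At the given values, Q = 2005 − 209(81.5) + 0.582(38800) + 958(32.2) = 38400.7.
∂Q/∂Y = 0.582.
E = (0.582) × (38800/38400.7) = 0.58805…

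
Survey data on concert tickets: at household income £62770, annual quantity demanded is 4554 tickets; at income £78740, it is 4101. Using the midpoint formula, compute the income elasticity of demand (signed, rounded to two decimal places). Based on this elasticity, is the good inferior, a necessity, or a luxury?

%ΔQ = (4101 − 4554)/[( 4554 + 4101)/2] = -453/4327.5 = -0.104679…
%ΔIncome = (78740 − 62770)/[( 62770 + 78740)/2] = 15970/70755 = 0.225708…
E_income = (-453/4327.5) / (15970/70755) = -0.4637…
E_income < 0 ⇒ inferior good.

-0.46; inferior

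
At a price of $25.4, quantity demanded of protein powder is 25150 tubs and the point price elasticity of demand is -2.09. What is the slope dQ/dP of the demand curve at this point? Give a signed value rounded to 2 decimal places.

Ed = (dQ/dP)·(P/Q) ⇒ dQ/dP = Ed·Q/P = (-2.09)·25150/25.4 = -2069.4291…

-2069.43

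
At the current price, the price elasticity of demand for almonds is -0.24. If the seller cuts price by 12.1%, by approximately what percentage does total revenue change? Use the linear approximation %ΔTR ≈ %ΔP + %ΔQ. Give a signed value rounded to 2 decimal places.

-9.20%

%ΔQ ≈ Ed × %ΔP = (-0.24) × (-12.1%) = +2.9040%
%ΔTR ≈ %ΔP + %ΔQ = (-12.1%) + (+2.9040%) = -9.1960%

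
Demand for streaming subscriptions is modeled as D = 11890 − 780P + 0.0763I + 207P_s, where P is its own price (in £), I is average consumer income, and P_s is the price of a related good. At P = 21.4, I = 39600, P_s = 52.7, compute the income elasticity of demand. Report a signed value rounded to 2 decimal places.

At the given values, D = 11890 − 780(21.4) + 0.0763(39600) + 207(52.7) = 9128.38.
∂D/∂I = 0.0763.
E = (0.0763) × (39600/9128.38) = 0.3309…

0.33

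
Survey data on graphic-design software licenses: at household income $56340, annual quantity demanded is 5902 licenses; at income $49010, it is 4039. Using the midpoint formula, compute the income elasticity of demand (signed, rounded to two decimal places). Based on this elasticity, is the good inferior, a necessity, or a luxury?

%ΔQ = (4039 − 5902)/[( 5902 + 4039)/2] = -1863/4970.5 = -0.374811…
%ΔIncome = (49010 − 56340)/[( 56340 + 49010)/2] = -7330/52675 = -0.139155…
E_income = (-1863/4970.5) / (-7330/52675) = 2.6934…
E_income > 1 ⇒ normal good, luxury.

2.69; luxury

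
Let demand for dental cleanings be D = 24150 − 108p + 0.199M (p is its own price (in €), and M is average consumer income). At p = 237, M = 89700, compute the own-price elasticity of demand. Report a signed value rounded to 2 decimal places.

-1.56

At the given values, D = 24150 − 108(237) + 0.199(89700) = 16404.3.
∂D/∂p = −108.
E = (-108) × (237/16404.3) = -1.5603…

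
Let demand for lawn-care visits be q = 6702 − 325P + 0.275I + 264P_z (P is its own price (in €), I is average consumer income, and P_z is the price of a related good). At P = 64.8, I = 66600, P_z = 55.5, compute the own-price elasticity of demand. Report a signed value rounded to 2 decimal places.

-1.13

At the given values, q = 6702 − 325(64.8) + 0.275(66600) + 264(55.5) = 18609.
∂q/∂P = −325.
E = (-325) × (64.8/18609) = -1.1317…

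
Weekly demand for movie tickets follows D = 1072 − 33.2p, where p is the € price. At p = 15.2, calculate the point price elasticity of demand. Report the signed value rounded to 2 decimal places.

-0.89

dD/dp = −33.2. At p = 15.2, D = 1072 − 33.2(15.2) = 567.36.
Ed = (dD/dp)·(p/D) = −33.2 × (15.2/567.36) = -0.8894…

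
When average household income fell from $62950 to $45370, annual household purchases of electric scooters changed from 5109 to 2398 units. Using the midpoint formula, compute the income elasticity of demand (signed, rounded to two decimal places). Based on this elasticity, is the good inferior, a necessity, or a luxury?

2.23; luxury

%ΔQ = (2398 − 5109)/[( 5109 + 2398)/2] = -2711/3753.5 = -0.722259…
%ΔIncome = (45370 − 62950)/[( 62950 + 45370)/2] = -17580/54160 = -0.324593…
E_income = (-2711/3753.5) / (-17580/54160) = 2.2251…
E_income > 1 ⇒ normal good, luxury.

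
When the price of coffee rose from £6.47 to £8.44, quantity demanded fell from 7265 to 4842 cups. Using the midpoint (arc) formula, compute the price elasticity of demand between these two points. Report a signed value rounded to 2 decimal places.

%ΔQ = (4842 − 7265) / [(7265 + 4842)/2] = -2423/6053.5 = -0.400264…
%ΔP = (8.44 − 6.47) / [(6.47 + 8.44)/2] = 1.97/7.455 = 0.264252…
Arc Ed = %ΔQ / %ΔP = (-2423/6053.5) / (1.97/7.455) = -1.5147…

-1.51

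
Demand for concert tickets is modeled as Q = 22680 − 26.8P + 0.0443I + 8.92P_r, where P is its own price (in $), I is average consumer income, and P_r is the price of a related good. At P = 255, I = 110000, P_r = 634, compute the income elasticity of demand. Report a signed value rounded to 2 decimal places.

0.18

At the given values, Q = 22680 − 26.8(255) + 0.0443(110000) + 8.92(634) = 26374.28.
∂Q/∂I = 0.0443.
E = (0.0443) × (110000/26374.28) = 0.1847…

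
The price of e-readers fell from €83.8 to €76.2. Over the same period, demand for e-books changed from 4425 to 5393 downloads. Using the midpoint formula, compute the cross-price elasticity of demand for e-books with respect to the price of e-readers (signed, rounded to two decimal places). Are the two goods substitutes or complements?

%ΔQ_{e-books} = (5393 − 4425)/avg = 968/4909 = 0.197188…
%ΔP_{e-readers} = (76.2 − 83.8)/avg = -7.6/80 = -0.095
E_cross = (968/4909) / (-7.6/80) = -2.0756…
E_cross < 0 ⇒ the goods are complements.

-2.08; complements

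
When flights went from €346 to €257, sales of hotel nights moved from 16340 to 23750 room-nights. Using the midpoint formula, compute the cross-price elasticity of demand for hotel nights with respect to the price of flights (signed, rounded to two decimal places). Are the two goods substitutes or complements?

-1.25; complements

%ΔQ_{hotel nights} = (23750 − 16340)/avg = 7410/20045 = 0.369668…
%ΔP_{flights} = (257 − 346)/avg = -89/301.5 = -0.295190…
E_cross = (7410/20045) / (-89/301.5) = -1.2523…
E_cross < 0 ⇒ the goods are complements.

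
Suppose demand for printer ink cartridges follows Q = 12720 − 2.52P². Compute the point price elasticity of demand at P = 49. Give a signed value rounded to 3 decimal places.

dQ/dP = −2·2.52·P = -246.96. At P = 49, Q = 6669.48.
Ed = (dQ/dP)·(P/Q) = (-246.96) × (49/6669.48) = -1.81439…

-1.814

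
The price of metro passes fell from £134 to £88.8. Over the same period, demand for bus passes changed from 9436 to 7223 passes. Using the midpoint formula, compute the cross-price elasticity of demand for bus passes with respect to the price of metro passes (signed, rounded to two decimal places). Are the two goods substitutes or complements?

0.65; substitutes

%ΔQ_{bus passes} = (7223 − 9436)/avg = -2213/8329.5 = -0.265682…
%ΔP_{metro passes} = (88.8 − 134)/avg = -45.2/111.4 = -0.405745…
E_cross = (-2213/8329.5) / (-45.2/111.4) = 0.6548…
E_cross > 0 ⇒ the goods are substitutes.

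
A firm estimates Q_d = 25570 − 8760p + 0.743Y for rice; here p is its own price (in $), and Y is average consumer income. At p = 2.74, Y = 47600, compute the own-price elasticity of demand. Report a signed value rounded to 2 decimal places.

-0.65

At the given values, Q_d = 25570 − 8760(2.74) + 0.743(47600) = 36934.4.
∂Q_d/∂p = −8760.
E = (-8760) × (2.74/36934.4) = -0.6498…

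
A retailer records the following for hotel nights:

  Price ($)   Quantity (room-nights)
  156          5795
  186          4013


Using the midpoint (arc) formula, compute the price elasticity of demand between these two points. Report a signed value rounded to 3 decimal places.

-2.071

%ΔQ = (4013 − 5795) / [(5795 + 4013)/2] = -1782/4904 = -0.363376…
%ΔP = (186 − 156) / [(156 + 186)/2] = 30/171 = 0.175438…
Arc Ed = %ΔQ / %ΔP = (-1782/4904) / (30/171) = -2.07124…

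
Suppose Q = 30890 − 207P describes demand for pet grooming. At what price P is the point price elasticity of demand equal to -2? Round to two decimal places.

99.48

Ed = −207P/(30890 − 207P). Set this equal to -2:
207P = 2·(30890 − 207P) ⇒ 207P(1 + 2) = 2·30890
P = 2·30890 / (207·3) = 99.4847…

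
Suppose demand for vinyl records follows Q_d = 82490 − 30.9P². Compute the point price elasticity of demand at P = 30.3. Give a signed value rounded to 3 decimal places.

dQ_d/dP = −2·30.9·P = -1872.54. At P = 30.3, Q_d = 54121.019.
Ed = (dQ_d/dP)·(P/Q_d) = (-1872.54) × (30.3/54121.019) = -1.04835…

-1.048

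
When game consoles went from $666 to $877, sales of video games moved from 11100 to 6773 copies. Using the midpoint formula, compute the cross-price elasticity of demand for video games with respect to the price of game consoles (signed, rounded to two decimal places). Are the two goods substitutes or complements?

-1.77; complements

%ΔQ_{video games} = (6773 − 11100)/avg = -4327/8936.5 = -0.484194…
%ΔP_{game consoles} = (877 − 666)/avg = 211/771.5 = 0.273493…
E_cross = (-4327/8936.5) / (211/771.5) = -1.7704…
E_cross < 0 ⇒ the goods are complements.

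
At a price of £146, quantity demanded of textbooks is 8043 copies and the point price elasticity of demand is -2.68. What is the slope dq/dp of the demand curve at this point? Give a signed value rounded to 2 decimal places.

Ed = (dq/dp)·(p/q) ⇒ dq/dp = Ed·q/p = (-2.68)·8043/146 = -147.6386…

-147.64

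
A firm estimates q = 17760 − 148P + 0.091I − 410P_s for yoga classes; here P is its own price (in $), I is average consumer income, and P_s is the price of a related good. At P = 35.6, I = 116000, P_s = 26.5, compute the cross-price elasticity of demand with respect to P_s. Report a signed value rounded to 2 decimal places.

At the given values, q = 17760 − 148(35.6) + 0.091(116000) − 410(26.5) = 12182.2.
∂q/∂P_s = -410.
E = (-410) × (26.5/12182.2) = -0.8918…

-0.89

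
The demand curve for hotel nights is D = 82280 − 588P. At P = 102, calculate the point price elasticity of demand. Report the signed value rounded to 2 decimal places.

-2.69

dD/dP = −588. At P = 102, D = 82280 − 588(102) = 22304.
Ed = (dD/dP)·(P/D) = −588 × (102/22304) = -2.6890…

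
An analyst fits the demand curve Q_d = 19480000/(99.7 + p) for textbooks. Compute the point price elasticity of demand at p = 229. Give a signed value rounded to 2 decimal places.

-0.70

dQ_d/dp = −19480000/(99.7 + p)² = -180.297. At p = 229, Q_d = 59263.8.
Ed = (dQ_d/dp)·(p/Q_d) = (-180.297) × (229/59263.8) = -0.6966…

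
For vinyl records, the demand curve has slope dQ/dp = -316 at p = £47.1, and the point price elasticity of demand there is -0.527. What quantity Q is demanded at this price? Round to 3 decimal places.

Ed = (dQ/dp)·(p/Q) ⇒ Q = (dQ/dp)·p/Ed = (-316)·47.1/(-0.527) = 28242.12523…

28242.125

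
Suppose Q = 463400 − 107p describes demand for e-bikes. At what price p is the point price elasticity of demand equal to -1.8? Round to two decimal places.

Ed = −107p/(463400 − 107p). Set this equal to -1.8:
107p = 1.8·(463400 − 107p) ⇒ 107p(1 + 1.8) = 1.8·463400
p = 1.8·463400 / (107·2.8) = 2784.1121…

2784.11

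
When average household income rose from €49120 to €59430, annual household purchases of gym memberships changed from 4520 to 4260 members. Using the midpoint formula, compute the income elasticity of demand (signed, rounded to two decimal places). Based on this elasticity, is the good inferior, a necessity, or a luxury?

%ΔQ = (4260 − 4520)/[( 4520 + 4260)/2] = -260/4390 = -0.059225…
%ΔIncome = (59430 − 49120)/[( 49120 + 59430)/2] = 10310/54275 = 0.189958…
E_income = (-260/4390) / (10310/54275) = -0.3117…
E_income < 0 ⇒ inferior good.

-0.31; inferior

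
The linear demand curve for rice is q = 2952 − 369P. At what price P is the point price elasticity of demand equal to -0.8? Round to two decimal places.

Ed = −369P/(2952 − 369P). Set this equal to -0.8:
369P = 0.8·(2952 − 369P) ⇒ 369P(1 + 0.8) = 0.8·2952
P = 0.8·2952 / (369·1.8) = 3.5555…

3.56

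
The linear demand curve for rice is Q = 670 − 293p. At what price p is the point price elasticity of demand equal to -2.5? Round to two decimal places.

1.63

Ed = −293p/(670 − 293p). Set this equal to -2.5:
293p = 2.5·(670 − 293p) ⇒ 293p(1 + 2.5) = 2.5·670
p = 2.5·670 / (293·3.5) = 1.6333…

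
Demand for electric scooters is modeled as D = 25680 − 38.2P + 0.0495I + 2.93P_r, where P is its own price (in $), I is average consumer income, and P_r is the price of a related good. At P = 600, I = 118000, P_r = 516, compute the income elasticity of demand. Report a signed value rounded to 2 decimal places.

At the given values, D = 25680 − 38.2(600) + 0.0495(118000) + 2.93(516) = 10112.88.
∂D/∂I = 0.0495.
E = (0.0495) × (118000/10112.88) = 0.5775…

0.58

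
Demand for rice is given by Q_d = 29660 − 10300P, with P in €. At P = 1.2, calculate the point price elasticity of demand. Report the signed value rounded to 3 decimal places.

-0.714

dQ_d/dP = −10300. At P = 1.2, Q_d = 29660 − 10300(1.2) = 17300.
Ed = (dQ_d/dP)·(P/Q_d) = −10300 × (1.2/17300) = -0.71445…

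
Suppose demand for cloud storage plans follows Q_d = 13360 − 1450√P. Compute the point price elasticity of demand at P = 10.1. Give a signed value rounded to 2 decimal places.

-0.26

dQ_d/dP = −1450/(2√P) = -228.127. At P = 10.1, Q_d = 8751.83.
Ed = (dQ_d/dP)·(P/Q_d) = (-228.127) × (10.1/8751.83) = -0.2632…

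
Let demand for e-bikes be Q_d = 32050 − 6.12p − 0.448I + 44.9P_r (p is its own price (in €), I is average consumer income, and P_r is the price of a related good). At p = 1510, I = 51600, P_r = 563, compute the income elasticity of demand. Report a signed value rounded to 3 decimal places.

At the given values, Q_d = 32050 − 6.12(1510) − 0.448(51600) + 44.9(563) = 24970.7.
∂Q_d/∂I = -0.448.
E = (-0.448) × (51600/24970.7) = -0.92575…

-0.926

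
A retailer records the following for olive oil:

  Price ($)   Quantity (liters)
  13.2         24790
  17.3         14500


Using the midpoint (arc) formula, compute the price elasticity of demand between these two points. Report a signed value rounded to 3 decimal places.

%ΔQ = (14500 − 24790) / [(24790 + 14500)/2] = -10290/19645 = -0.523797…
%ΔP = (17.3 − 13.2) / [(13.2 + 17.3)/2] = 4.1/15.25 = 0.268852…
Arc Ed = %ΔQ / %ΔP = (-10290/19645) / (4.1/15.25) = -1.94827…

-1.948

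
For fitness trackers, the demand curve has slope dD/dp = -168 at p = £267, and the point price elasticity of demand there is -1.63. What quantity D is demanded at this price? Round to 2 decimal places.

Ed = (dD/dp)·(p/D) ⇒ D = (dD/dp)·p/Ed = (-168)·267/(-1.63) = 27519.0184…

27519.02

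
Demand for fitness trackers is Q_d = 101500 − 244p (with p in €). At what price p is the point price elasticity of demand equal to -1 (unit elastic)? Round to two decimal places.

Ed = −244p/(101500 − 244p). Set this equal to -1:
244p = 1·(101500 − 244p) ⇒ 244p(1 + 1) = 1·101500
p = 1·101500 / (244·2) = 207.9918…

207.99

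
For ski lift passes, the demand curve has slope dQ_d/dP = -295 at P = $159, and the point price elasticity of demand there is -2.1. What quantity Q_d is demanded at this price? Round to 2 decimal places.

22335.71

Ed = (dQ_d/dP)·(P/Q_d) ⇒ Q_d = (dQ_d/dP)·P/Ed = (-295)·159/(-2.1) = 22335.7142…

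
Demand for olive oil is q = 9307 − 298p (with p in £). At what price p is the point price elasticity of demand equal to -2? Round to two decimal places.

20.82

Ed = −298p/(9307 − 298p). Set this equal to -2:
298p = 2·(9307 − 298p) ⇒ 298p(1 + 2) = 2·9307
p = 2·9307 / (298·3) = 20.8210…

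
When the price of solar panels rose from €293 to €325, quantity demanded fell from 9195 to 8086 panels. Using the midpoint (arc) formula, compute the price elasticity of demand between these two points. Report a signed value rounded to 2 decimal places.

%ΔQ = (8086 − 9195) / [(9195 + 8086)/2] = -1109/8640.5 = -0.128349…
%ΔP = (325 − 293) / [(293 + 325)/2] = 32/309 = 0.103559…
Arc Ed = %ΔQ / %ΔP = (-1109/8640.5) / (32/309) = -1.2393…

-1.24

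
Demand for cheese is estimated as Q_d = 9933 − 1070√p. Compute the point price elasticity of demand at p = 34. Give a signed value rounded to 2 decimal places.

-0.84

dQ_d/dp = −1070/(2√p) = -91.7517. At p = 34, Q_d = 3693.88.
Ed = (dQ_d/dp)·(p/Q_d) = (-91.7517) × (34/3693.88) = -0.8445…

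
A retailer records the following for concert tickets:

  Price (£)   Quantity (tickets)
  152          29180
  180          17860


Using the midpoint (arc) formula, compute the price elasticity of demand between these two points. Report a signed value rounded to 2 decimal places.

%ΔQ = (17860 − 29180) / [(29180 + 17860)/2] = -11320/23520 = -0.481292…
%ΔP = (180 − 152) / [(152 + 180)/2] = 28/166 = 0.168674…
Arc Ed = %ΔQ / %ΔP = (-11320/23520) / (28/166) = -2.8533…

-2.85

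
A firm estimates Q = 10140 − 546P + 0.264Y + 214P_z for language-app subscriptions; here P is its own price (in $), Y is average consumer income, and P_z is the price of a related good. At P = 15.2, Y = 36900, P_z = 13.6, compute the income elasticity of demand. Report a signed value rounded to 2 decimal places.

At the given values, Q = 10140 − 546(15.2) + 0.264(36900) + 214(13.6) = 14492.8.
∂Q/∂Y = 0.264.
E = (0.264) × (36900/14492.8) = 0.6721…

0.67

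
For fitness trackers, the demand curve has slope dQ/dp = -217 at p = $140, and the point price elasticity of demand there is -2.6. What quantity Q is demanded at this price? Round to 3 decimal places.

Ed = (dQ/dp)·(p/Q) ⇒ Q = (dQ/dp)·p/Ed = (-217)·140/(-2.6) = 11684.61538…

11684.615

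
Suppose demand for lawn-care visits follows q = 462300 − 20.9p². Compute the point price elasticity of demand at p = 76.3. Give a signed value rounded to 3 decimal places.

-0.714

dq/dp = −2·20.9·p = -3189.34. At p = 76.3, q = 340626.679.
Ed = (dq/dp)·(p/q) = (-3189.34) × (76.3/340626.679) = -0.71440…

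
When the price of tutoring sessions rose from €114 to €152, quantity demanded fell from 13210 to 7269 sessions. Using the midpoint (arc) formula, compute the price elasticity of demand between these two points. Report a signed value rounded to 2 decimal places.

%ΔQ = (7269 − 13210) / [(13210 + 7269)/2] = -5941/10239.5 = -0.580204…
%ΔP = (152 − 114) / [(114 + 152)/2] = 38/133 = 0.285714…
Arc Ed = %ΔQ / %ΔP = (-5941/10239.5) / (38/133) = -2.0307…

-2.03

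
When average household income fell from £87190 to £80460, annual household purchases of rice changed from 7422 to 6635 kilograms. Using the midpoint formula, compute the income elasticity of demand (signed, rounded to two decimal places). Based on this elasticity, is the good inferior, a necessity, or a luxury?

1.39; luxury

%ΔQ = (6635 − 7422)/[( 7422 + 6635)/2] = -787/7028.5 = -0.111972…
%ΔIncome = (80460 − 87190)/[( 87190 + 80460)/2] = -6730/83825 = -0.080286…
E_income = (-787/7028.5) / (-6730/83825) = 1.3946…
E_income > 1 ⇒ normal good, luxury.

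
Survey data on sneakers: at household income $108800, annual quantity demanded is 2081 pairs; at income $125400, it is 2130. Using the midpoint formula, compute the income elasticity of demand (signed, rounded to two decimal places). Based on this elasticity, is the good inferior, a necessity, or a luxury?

0.16; necessity

%ΔQ = (2130 − 2081)/[( 2081 + 2130)/2] = 49/2105.5 = 0.023272…
%ΔIncome = (125400 − 108800)/[( 108800 + 125400)/2] = 16600/117100 = 0.141759…
E_income = (49/2105.5) / (16600/117100) = 0.1641…
0 < E_income < 1 ⇒ normal good, necessity.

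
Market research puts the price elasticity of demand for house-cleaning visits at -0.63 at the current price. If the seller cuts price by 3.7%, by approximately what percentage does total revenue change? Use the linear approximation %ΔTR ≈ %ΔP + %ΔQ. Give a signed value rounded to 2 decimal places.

-1.37%

%ΔQ ≈ Ed × %ΔP = (-0.63) × (-3.7%) = +2.3310%
%ΔTR ≈ %ΔP + %ΔQ = (-3.7%) + (+2.3310%) = -1.3690%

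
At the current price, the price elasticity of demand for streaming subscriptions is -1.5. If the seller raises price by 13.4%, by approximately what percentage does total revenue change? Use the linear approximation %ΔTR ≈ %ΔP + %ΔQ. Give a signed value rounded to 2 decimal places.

%ΔQ ≈ Ed × %ΔP = (-1.5) × (+13.4%) = -20.1000%
%ΔTR ≈ %ΔP + %ΔQ = (+13.4%) + (-20.1000%) = -6.7000%

-6.70%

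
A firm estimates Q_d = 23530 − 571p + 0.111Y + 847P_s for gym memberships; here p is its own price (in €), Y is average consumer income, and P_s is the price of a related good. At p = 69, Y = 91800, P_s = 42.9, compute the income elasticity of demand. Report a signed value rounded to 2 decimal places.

At the given values, Q_d = 23530 − 571(69) + 0.111(91800) + 847(42.9) = 30657.1.
∂Q_d/∂Y = 0.111.
E = (0.111) × (91800/30657.1) = 0.3323…

0.33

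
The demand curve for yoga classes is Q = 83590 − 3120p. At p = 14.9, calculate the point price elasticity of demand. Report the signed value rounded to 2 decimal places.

-1.25

dQ/dp = −3120. At p = 14.9, Q = 83590 − 3120(14.9) = 37102.
Ed = (dQ/dp)·(p/Q) = −3120 × (14.9/37102) = -1.2529…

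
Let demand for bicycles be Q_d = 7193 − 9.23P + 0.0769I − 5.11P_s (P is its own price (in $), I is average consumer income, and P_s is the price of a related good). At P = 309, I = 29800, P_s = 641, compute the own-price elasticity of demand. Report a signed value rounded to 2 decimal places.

-0.85

At the given values, Q_d = 7193 − 9.23(309) + 0.0769(29800) − 5.11(641) = 3357.04.
∂Q_d/∂P = −9.23.
E = (-9.23) × (309/3357.04) = -0.8495…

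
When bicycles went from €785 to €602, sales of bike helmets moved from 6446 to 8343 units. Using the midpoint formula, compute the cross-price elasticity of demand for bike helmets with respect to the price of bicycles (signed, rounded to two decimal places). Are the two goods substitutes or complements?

-0.97; complements

%ΔQ_{bike helmets} = (8343 − 6446)/avg = 1897/7394.5 = 0.256542…
%ΔP_{bicycles} = (602 − 785)/avg = -183/693.5 = -0.263878…
E_cross = (1897/7394.5) / (-183/693.5) = -0.9721…
E_cross < 0 ⇒ the goods are complements.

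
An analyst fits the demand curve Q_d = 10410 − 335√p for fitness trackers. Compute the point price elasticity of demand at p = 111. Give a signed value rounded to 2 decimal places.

-0.26

dQ_d/dp = −335/(2√p) = -15.8984. At p = 111, Q_d = 6880.56.
Ed = (dQ_d/dp)·(p/Q_d) = (-15.8984) × (111/6880.56) = -0.2564…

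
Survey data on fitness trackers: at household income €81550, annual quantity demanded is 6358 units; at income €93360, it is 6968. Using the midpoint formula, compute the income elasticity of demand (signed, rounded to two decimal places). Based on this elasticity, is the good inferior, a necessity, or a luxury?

%ΔQ = (6968 − 6358)/[( 6358 + 6968)/2] = 610/6663 = 0.091550…
%ΔIncome = (93360 − 81550)/[( 81550 + 93360)/2] = 11810/87455 = 0.135040…
E_income = (610/6663) / (11810/87455) = 0.6779…
0 < E_income < 1 ⇒ normal good, necessity.

0.68; necessity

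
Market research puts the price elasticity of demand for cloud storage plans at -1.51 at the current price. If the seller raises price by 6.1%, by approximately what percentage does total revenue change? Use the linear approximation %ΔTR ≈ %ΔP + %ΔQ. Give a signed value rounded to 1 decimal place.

%ΔQ ≈ Ed × %ΔP = (-1.51) × (+6.1%) = -9.2110%
%ΔTR ≈ %ΔP + %ΔQ = (+6.1%) + (-9.2110%) = -3.1110%

-3.1%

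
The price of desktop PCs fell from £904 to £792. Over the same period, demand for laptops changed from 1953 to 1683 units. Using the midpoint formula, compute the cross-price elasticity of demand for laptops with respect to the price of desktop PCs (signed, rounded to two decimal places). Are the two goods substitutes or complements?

1.12; substitutes

%ΔQ_{laptops} = (1683 − 1953)/avg = -270/1818 = -0.148514…
%ΔP_{desktop PCs} = (792 − 904)/avg = -112/848 = -0.132075…
E_cross = (-270/1818) / (-112/848) = 1.1244…
E_cross > 0 ⇒ the goods are substitutes.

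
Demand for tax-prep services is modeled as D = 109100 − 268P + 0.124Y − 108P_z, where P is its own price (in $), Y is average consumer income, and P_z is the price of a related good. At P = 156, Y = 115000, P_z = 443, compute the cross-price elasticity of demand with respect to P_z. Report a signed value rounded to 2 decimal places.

At the given values, D = 109100 − 268(156) + 0.124(115000) − 108(443) = 33708.
∂D/∂P_z = -108.
E = (-108) × (443/33708) = -1.4193…

-1.42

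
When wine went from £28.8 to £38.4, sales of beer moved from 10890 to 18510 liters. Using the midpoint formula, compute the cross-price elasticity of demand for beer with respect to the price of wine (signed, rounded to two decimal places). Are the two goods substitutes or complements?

1.81; substitutes

%ΔQ_{beer} = (18510 − 10890)/avg = 7620/14700 = 0.518367…
%ΔP_{wine} = (38.4 − 28.8)/avg = 9.6/33.6 = 0.285714…
E_cross = (7620/14700) / (9.6/33.6) = 1.8142…
E_cross > 0 ⇒ the goods are substitutes.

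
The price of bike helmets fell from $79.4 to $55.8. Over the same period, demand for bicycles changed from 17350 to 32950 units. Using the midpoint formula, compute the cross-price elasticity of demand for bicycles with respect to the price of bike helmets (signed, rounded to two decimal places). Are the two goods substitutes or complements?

-1.78; complements

%ΔQ_{bicycles} = (32950 − 17350)/avg = 15600/25150 = 0.620278…
%ΔP_{bike helmets} = (55.8 − 79.4)/avg = -23.6/67.6 = -0.349112…
E_cross = (15600/25150) / (-23.6/67.6) = -1.7767…
E_cross < 0 ⇒ the goods are complements.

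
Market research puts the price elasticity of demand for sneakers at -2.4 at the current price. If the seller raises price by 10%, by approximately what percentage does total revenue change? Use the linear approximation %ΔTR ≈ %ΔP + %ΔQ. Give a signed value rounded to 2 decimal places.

-14.00%

%ΔQ ≈ Ed × %ΔP = (-2.4) × (+10%) = -24.0000%
%ΔTR ≈ %ΔP + %ΔQ = (+10%) + (-24.0000%) = -14.0000%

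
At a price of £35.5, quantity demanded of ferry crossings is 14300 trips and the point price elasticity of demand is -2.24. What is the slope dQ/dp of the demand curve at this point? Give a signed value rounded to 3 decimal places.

Ed = (dQ/dp)·(p/Q) ⇒ dQ/dp = Ed·Q/p = (-2.24)·14300/35.5 = -902.30985…

-902.310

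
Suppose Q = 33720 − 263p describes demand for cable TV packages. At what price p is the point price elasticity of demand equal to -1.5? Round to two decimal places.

76.93

Ed = −263p/(33720 − 263p). Set this equal to -1.5:
263p = 1.5·(33720 − 263p) ⇒ 263p(1 + 1.5) = 1.5·33720
p = 1.5·33720 / (263·2.5) = 76.9277…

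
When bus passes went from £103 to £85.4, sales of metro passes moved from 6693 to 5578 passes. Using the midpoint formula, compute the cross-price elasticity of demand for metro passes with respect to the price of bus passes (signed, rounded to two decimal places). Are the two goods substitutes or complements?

%ΔQ_{metro passes} = (5578 − 6693)/avg = -1115/6135.5 = -0.181729…
%ΔP_{bus passes} = (85.4 − 103)/avg = -17.6/94.2 = -0.186836…
E_cross = (-1115/6135.5) / (-17.6/94.2) = 0.9726…
E_cross > 0 ⇒ the goods are substitutes.

0.97; substitutes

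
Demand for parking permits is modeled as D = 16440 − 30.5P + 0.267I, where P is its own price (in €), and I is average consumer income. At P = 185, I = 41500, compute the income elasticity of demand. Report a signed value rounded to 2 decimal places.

0.51

At the given values, D = 16440 − 30.5(185) + 0.267(41500) = 21878.
∂D/∂I = 0.267.
E = (0.267) × (41500/21878) = 0.5064…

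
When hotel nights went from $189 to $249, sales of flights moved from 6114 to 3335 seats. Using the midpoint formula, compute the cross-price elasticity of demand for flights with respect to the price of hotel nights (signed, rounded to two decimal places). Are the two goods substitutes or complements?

-2.15; complements

%ΔQ_{flights} = (3335 − 6114)/avg = -2779/4724.5 = -0.588210…
%ΔP_{hotel nights} = (249 − 189)/avg = 60/219 = 0.273972…
E_cross = (-2779/4724.5) / (60/219) = -2.1469…
E_cross < 0 ⇒ the goods are complements.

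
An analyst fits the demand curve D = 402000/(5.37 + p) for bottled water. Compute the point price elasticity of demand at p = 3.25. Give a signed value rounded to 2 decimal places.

dD/dp = −402000/(5.37 + p)² = -5410.18. At p = 3.25, D = 46635.7.
Ed = (dD/dp)·(p/D) = (-5410.18) × (3.25/46635.7) = -0.3770…

-0.38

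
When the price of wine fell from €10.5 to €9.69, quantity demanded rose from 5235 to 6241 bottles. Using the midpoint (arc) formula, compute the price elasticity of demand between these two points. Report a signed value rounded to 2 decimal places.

%ΔQ = (6241 − 5235) / [(5235 + 6241)/2] = 1006/5738 = 0.175322…
%ΔP = (9.69 − 10.5) / [(10.5 + 9.69)/2] = -0.81/10.095 = -0.080237…
Arc Ed = %ΔQ / %ΔP = (1006/5738) / (-0.81/10.095) = -2.1850…

-2.19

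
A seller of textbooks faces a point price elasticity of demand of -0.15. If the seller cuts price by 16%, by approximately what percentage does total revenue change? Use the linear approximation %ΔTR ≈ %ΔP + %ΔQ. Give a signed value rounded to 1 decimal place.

-13.6%

%ΔQ ≈ Ed × %ΔP = (-0.15) × (-16%) = +2.4000%
%ΔTR ≈ %ΔP + %ΔQ = (-16%) + (+2.4000%) = -13.6000%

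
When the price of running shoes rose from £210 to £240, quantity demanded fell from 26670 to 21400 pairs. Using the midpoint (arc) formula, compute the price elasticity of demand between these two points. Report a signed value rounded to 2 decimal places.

%ΔQ = (21400 − 26670) / [(26670 + 21400)/2] = -5270/24035 = -0.219263…
%ΔP = (240 − 210) / [(210 + 240)/2] = 30/225 = 0.133333…
Arc Ed = %ΔQ / %ΔP = (-5270/24035) / (30/225) = -1.6444…

-1.64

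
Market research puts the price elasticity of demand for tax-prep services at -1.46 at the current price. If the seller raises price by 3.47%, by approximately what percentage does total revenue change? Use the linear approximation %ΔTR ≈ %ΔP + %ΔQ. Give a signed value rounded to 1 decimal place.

-1.6%

%ΔQ ≈ Ed × %ΔP = (-1.46) × (+3.47%) = -5.0662%
%ΔTR ≈ %ΔP + %ΔQ = (+3.47%) + (-5.0662%) = -1.5962%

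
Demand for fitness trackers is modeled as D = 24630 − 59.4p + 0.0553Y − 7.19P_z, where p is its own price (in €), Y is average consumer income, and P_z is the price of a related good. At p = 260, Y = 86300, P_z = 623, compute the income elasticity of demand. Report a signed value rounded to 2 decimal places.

At the given values, D = 24630 − 59.4(260) + 0.0553(86300) − 7.19(623) = 9479.02.
∂D/∂Y = 0.0553.
E = (0.0553) × (86300/9479.02) = 0.5034…

0.50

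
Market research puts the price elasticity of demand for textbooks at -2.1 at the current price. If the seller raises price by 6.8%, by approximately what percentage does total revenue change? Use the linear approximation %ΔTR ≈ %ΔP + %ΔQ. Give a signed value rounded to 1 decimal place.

%ΔQ ≈ Ed × %ΔP = (-2.1) × (+6.8%) = -14.2800%
%ΔTR ≈ %ΔP + %ΔQ = (+6.8%) + (-14.2800%) = -7.4800%

-7.5%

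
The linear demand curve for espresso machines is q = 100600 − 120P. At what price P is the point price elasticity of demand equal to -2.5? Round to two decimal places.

598.81

Ed = −120P/(100600 − 120P). Set this equal to -2.5:
120P = 2.5·(100600 − 120P) ⇒ 120P(1 + 2.5) = 2.5·100600
P = 2.5·100600 / (120·3.5) = 598.8095…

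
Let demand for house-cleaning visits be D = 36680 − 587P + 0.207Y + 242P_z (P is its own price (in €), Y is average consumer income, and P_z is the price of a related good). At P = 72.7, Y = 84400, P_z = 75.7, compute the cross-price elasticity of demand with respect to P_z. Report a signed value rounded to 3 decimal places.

0.615

At the given values, D = 36680 − 587(72.7) + 0.207(84400) + 242(75.7) = 29795.3.
∂D/∂P_z = 242.
E = (242) × (75.7/29795.3) = 0.61484…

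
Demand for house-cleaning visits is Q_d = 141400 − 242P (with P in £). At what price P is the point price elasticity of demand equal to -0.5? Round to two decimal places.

Ed = −242P/(141400 − 242P). Set this equal to -0.5:
242P = 0.5·(141400 − 242P) ⇒ 242P(1 + 0.5) = 0.5·141400
P = 0.5·141400 / (242·1.5) = 194.7658…

194.77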